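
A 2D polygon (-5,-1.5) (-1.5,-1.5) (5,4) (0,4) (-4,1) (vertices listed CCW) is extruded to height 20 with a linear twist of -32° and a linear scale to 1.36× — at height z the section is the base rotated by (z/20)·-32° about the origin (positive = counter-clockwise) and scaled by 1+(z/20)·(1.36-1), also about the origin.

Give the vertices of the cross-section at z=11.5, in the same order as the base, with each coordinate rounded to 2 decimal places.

t = z/height = 11.5/20 = 0.575
s = 1 + (scale-1)·z/height = 1 + (1.36-1)·11.5/20 = 1.207000
θ = twist·z/height = -32°·11.5/20 = -18.4000° = -0.321141 rad
cos θ = 0.948876, sin θ = -0.315649 (intermediates below are computed at full precision and shown rounded to 5 d.p.)
v1: (-5,-1.5) → rotate → (-5.21785,0.15493) → ×s → (-6.29795,0.18700) → (-6.30,0.19)
v2: (-1.5,-1.5) → rotate → (-1.89679,-0.94984) → ×s → (-2.28942,-1.14646) → (-2.29,-1.15)
v3: (5,4) → rotate → (6.00698,2.21726) → ×s → (7.25042,2.67623) → (7.25,2.68)
v4: (0,4) → rotate → (1.26260,3.79550) → ×s → (1.52395,4.58117) → (1.52,4.58)
v5: (-4,1) → rotate → (-3.47986,2.21147) → ×s → (-4.20018,2.66925) → (-4.20,2.67)

Cross-section at z=11.5: (-6.30,0.19) (-2.29,-1.15) (7.25,2.68) (1.52,4.58) (-4.20,2.67)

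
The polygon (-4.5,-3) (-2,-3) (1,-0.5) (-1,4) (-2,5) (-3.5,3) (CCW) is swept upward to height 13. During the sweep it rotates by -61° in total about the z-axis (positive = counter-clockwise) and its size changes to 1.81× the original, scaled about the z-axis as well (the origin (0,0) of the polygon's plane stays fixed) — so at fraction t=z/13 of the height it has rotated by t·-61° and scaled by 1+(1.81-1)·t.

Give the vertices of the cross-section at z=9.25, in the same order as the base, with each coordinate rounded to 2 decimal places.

t = z/height = 9.25/13 = 0.711538
s = 1 + (scale-1)·z/height = 1 + (1.81-1)·9.25/13 = 1.576346
θ = twist·z/height = -61°·9.25/13 = -43.4038° = -0.757540 rad
cos θ = 0.726529, sin θ = -0.687136 (intermediates below are computed at full precision and shown rounded to 5 d.p.)
v1: (-4.5,-3) → rotate → (-5.33079,0.91253) → ×s → (-8.40317,1.43846) → (-8.40,1.44)
v2: (-2,-3) → rotate → (-3.51447,-0.80531) → ×s → (-5.54001,-1.26945) → (-5.54,-1.27)
v3: (1,-0.5) → rotate → (0.38296,-1.05040) → ×s → (0.60368,-1.65579) → (0.60,-1.66)
v4: (-1,4) → rotate → (2.02202,3.59325) → ×s → (3.18740,5.66421) → (3.19,5.66)
v5: (-2,5) → rotate → (1.98262,5.00692) → ×s → (3.12530,7.89263) → (3.13,7.89)
v6: (-3.5,3) → rotate → (-0.48144,4.58456) → ×s → (-0.75892,7.22686) → (-0.76,7.23)

Cross-section at z=9.25: (-8.40,1.44) (-5.54,-1.27) (0.60,-1.66) (3.19,5.66) (3.13,7.89) (-0.76,7.23)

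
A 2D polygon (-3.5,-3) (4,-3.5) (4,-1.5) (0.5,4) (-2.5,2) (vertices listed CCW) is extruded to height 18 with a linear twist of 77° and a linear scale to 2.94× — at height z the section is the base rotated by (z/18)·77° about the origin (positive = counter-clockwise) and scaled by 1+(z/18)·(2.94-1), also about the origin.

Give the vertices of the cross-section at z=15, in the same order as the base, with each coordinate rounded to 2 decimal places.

t = z/height = 15/18 = 0.833333
s = 1 + (scale-1)·z/height = 1 + (2.94-1)·15/18 = 2.616667
θ = twist·z/height = 77°·15/18 = 64.1667° = 1.119920 rad
cos θ = 0.435755, sin θ = 0.900065 (intermediates below are computed at full precision and shown rounded to 5 d.p.)
v1: (-3.5,-3) → rotate → (1.17505,-4.45749) → ×s → (3.07473,-11.66377) → (3.07,-11.66)
v2: (4,-3.5) → rotate → (4.89325,2.07512) → ×s → (12.80400,5.42990) → (12.80,5.43)
v3: (4,-1.5) → rotate → (3.09312,2.94663) → ×s → (8.09366,7.71035) → (8.09,7.71)
v4: (0.5,4) → rotate → (-3.38238,2.19305) → ×s → (-8.85057,5.73849) → (-8.85,5.74)
v5: (-2.5,2) → rotate → (-2.88952,-1.37865) → ×s → (-7.56091,-3.60748) → (-7.56,-3.61)

Cross-section at z=15: (3.07,-11.66) (12.80,5.43) (8.09,7.71) (-8.85,5.74) (-7.56,-3.61)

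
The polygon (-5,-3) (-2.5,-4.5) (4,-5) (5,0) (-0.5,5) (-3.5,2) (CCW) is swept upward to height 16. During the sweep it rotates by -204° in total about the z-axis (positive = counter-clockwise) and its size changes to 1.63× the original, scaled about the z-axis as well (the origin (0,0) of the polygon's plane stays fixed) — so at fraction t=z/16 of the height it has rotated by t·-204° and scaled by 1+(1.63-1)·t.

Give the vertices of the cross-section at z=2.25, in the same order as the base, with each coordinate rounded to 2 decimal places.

t = z/height = 2.25/16 = 0.140625
s = 1 + (scale-1)·z/height = 1 + (1.63-1)·2.25/16 = 1.088594
θ = twist·z/height = -204°·2.25/16 = -28.6875° = -0.500691 rad
cos θ = 0.877251, sin θ = -0.480032 (intermediates below are computed at full precision and shown rounded to 5 d.p.)
v1: (-5,-3) → rotate → (-5.82635,-0.23159) → ×s → (-6.34253,-0.25211) → (-6.34,-0.25)
v2: (-2.5,-4.5) → rotate → (-4.35327,-2.74755) → ×s → (-4.73894,-2.99096) → (-4.74,-2.99)
v3: (4,-5) → rotate → (1.10884,-6.30638) → ×s → (1.20708,-6.86509) → (1.21,-6.87)
v4: (5,0) → rotate → (4.38625,-2.40016) → ×s → (4.77485,-2.61280) → (4.77,-2.61)
v5: (-0.5,5) → rotate → (1.96154,4.62627) → ×s → (2.13531,5.03613) → (2.14,5.04)
v6: (-3.5,2) → rotate → (-2.11031,3.43461) → ×s → (-2.29727,3.73890) → (-2.30,3.74)

Cross-section at z=2.25: (-6.34,-0.25) (-4.74,-2.99) (1.21,-6.87) (4.77,-2.61) (2.14,5.04) (-2.30,3.74)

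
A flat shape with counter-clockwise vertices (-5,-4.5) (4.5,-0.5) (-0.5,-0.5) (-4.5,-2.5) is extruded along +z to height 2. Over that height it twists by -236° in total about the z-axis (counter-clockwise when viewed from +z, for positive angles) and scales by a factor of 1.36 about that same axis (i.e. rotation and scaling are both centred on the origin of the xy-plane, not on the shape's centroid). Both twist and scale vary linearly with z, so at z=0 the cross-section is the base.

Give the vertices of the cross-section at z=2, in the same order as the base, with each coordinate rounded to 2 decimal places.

Cross-section at z=2: (8.88,-2.22) (-2.86,5.45) (0.94,-0.18) (6.24,-3.17)

t = z/height = 2/2 = 1
s = 1 + (scale-1)·z/height = 1 + (1.36-1)·2/2 = 1.360000
θ = twist·z/height = -236°·2/2 = -236.0000° = -4.118977 rad
cos θ = -0.559193, sin θ = 0.829038 (intermediates below are computed at full precision and shown rounded to 5 d.p.)
v1: (-5,-4.5) → rotate → (6.52663,-1.62882) → ×s → (8.87622,-2.21519) → (8.88,-2.22)
v2: (4.5,-0.5) → rotate → (-2.10185,4.01027) → ×s → (-2.85852,5.45396) → (-2.86,5.45)
v3: (-0.5,-0.5) → rotate → (0.69412,-0.13492) → ×s → (0.94400,-0.18349) → (0.94,-0.18)
v4: (-4.5,-2.5) → rotate → (4.58896,-2.33269) → ×s → (6.24099,-3.17245) → (6.24,-3.17)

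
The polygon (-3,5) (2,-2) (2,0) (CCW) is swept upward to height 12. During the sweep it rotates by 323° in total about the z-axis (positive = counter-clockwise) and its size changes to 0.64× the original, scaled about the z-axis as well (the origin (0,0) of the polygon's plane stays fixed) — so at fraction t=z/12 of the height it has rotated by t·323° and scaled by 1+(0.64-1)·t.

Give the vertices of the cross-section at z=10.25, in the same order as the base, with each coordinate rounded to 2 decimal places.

Cross-section at z=10.25: (3.23,2.42) (-1.24,-1.52) (0.14,-1.38)

t = z/height = 10.25/12 = 0.854167
s = 1 + (scale-1)·z/height = 1 + (0.64-1)·10.25/12 = 0.692500
θ = twist·z/height = 323°·10.25/12 = 275.8958° = 4.815291 rad
cos θ = 0.102720, sin θ = -0.994710 (intermediates below are computed at full precision and shown rounded to 5 d.p.)
v1: (-3,5) → rotate → (4.66539,3.49773) → ×s → (3.23078,2.42218) → (3.23,2.42)
v2: (2,-2) → rotate → (-1.78398,-2.19486) → ×s → (-1.23541,-1.51994) → (-1.24,-1.52)
v3: (2,0) → rotate → (0.20544,-1.98942) → ×s → (0.14227,-1.37767) → (0.14,-1.38)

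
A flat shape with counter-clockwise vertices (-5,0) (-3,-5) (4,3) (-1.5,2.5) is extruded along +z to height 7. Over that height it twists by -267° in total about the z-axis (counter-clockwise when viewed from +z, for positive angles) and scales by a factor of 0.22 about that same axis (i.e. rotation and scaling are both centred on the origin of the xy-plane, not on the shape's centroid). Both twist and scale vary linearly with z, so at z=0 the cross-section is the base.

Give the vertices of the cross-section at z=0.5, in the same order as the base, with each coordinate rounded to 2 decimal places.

Cross-section at z=0.5: (-4.46,1.54) (-4.22,-3.54) (4.50,1.44) (-0.57,2.69)

t = z/height = 0.5/7 = 0.0714286
s = 1 + (scale-1)·z/height = 1 + (0.22-1)·0.5/7 = 0.944286
θ = twist·z/height = -267°·0.5/7 = -19.0714° = -0.332859 rad
cos θ = 0.945112, sin θ = -0.326747 (intermediates below are computed at full precision and shown rounded to 5 d.p.)
v1: (-5,0) → rotate → (-4.72556,1.63373) → ×s → (-4.46228,1.54271) → (-4.46,1.54)
v2: (-3,-5) → rotate → (-4.46907,-3.74532) → ×s → (-4.22008,-3.53665) → (-4.22,-3.54)
v3: (4,3) → rotate → (4.76069,1.52835) → ×s → (4.49545,1.44320) → (4.50,1.44)
v4: (-1.5,2.5) → rotate → (-0.60080,2.85290) → ×s → (-0.56733,2.69395) → (-0.57,2.69)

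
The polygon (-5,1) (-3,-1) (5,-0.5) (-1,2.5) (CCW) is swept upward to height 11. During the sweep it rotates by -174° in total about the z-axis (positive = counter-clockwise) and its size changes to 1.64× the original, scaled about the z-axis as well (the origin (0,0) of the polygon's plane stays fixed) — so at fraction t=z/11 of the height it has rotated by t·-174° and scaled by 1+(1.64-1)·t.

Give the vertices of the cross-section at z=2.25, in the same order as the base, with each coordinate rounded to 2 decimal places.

Cross-section at z=2.25: (-3.94,4.21) (-3.42,1.05) (4.27,-3.75) (0.73,2.96)

t = z/height = 2.25/11 = 0.204545
s = 1 + (scale-1)·z/height = 1 + (1.64-1)·2.25/11 = 1.130909
θ = twist·z/height = -174°·2.25/11 = -35.5909° = -0.621179 rad
cos θ = 0.813193, sin θ = -0.581994 (intermediates below are computed at full precision and shown rounded to 5 d.p.)
v1: (-5,1) → rotate → (-3.48397,3.72316) → ×s → (-3.94006,4.21056) → (-3.94,4.21)
v2: (-3,-1) → rotate → (-3.02157,0.93279) → ×s → (-3.41712,1.05490) → (-3.42,1.05)
v3: (5,-0.5) → rotate → (3.77497,-3.31657) → ×s → (4.26915,-3.75073) → (4.27,-3.75)
v4: (-1,2.5) → rotate → (0.64179,2.61498) → ×s → (0.72581,2.95730) → (0.73,2.96)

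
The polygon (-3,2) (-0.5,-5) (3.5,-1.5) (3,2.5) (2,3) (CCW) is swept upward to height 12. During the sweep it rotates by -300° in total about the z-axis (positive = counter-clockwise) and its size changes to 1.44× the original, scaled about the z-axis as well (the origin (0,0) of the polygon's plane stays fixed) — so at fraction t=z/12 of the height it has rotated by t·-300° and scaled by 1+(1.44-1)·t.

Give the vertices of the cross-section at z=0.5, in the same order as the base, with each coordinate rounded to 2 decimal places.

t = z/height = 0.5/12 = 0.0416667
s = 1 + (scale-1)·z/height = 1 + (1.44-1)·0.5/12 = 1.018333
θ = twist·z/height = -300°·0.5/12 = -12.5000° = -0.218166 rad
cos θ = 0.976296, sin θ = -0.216440 (intermediates below are computed at full precision and shown rounded to 5 d.p.)
v1: (-3,2) → rotate → (-2.49601,2.60191) → ×s → (-2.54177,2.64961) → (-2.54,2.65)
v2: (-0.5,-5) → rotate → (-1.57035,-4.77326) → ×s → (-1.59914,-4.86077) → (-1.60,-4.86)
v3: (3.5,-1.5) → rotate → (3.09238,-2.22198) → ×s → (3.14907,-2.26272) → (3.15,-2.26)
v4: (3,2.5) → rotate → (3.46999,1.79142) → ×s → (3.53360,1.82426) → (3.53,1.82)
v5: (2,3) → rotate → (2.60191,2.49601) → ×s → (2.64961,2.54177) → (2.65,2.54)

Cross-section at z=0.5: (-2.54,2.65) (-1.60,-4.86) (3.15,-2.26) (3.53,1.82) (2.65,2.54)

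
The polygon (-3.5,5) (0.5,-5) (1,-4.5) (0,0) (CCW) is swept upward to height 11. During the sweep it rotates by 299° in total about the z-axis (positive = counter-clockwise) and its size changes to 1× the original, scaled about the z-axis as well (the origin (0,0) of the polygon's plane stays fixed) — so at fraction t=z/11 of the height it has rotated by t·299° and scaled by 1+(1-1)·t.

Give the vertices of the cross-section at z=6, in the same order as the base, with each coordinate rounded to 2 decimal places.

t = z/height = 6/11 = 0.545455
s = 1 + (scale-1)·z/height = 1 + (1-1)·6/11 = 1.000000
θ = twist·z/height = 299°·6/11 = 163.0909° = 2.846473 rad
cos θ = -0.956767, sin θ = 0.290854 (intermediates below are computed at full precision and shown rounded to 5 d.p.)
v1: (-3.5,5) → rotate → (1.89442,-5.80183) → ×s → (1.89442,-5.80183) → (1.89,-5.80)
v2: (0.5,-5) → rotate → (0.97589,4.92926) → ×s → (0.97589,4.92926) → (0.98,4.93)
v3: (1,-4.5) → rotate → (0.35208,4.59631) → ×s → (0.35208,4.59631) → (0.35,4.60)
v4: (0,0) → rotate → (0.00000,0.00000) → ×s → (0.00000,0.00000) → (0.00,0.00)

Cross-section at z=6: (1.89,-5.80) (0.98,4.93) (0.35,4.60) (0.00,0.00)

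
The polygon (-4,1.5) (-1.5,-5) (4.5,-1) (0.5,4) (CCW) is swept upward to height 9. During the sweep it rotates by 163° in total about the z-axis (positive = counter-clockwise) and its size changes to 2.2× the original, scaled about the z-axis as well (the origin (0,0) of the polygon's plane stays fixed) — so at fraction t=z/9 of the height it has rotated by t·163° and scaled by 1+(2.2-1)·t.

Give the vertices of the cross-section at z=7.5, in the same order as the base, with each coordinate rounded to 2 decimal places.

t = z/height = 7.5/9 = 0.833333
s = 1 + (scale-1)·z/height = 1 + (2.2-1)·7.5/9 = 2.000000
θ = twist·z/height = 163°·7.5/9 = 135.8333° = 2.370739 rad
cos θ = -0.717316, sin θ = 0.696748 (intermediates below are computed at full precision and shown rounded to 5 d.p.)
v1: (-4,1.5) → rotate → (1.82414,-3.86297) → ×s → (3.64828,-7.72593) → (3.65,-7.73)
v2: (-1.5,-5) → rotate → (4.55971,2.54146) → ×s → (9.11943,5.08292) → (9.12,5.08)
v3: (4.5,-1) → rotate → (-2.53117,3.85268) → ×s → (-5.06235,7.70536) → (-5.06,7.71)
v4: (0.5,4) → rotate → (-3.14565,-2.52089) → ×s → (-6.29130,-5.04178) → (-6.29,-5.04)

Cross-section at z=7.5: (3.65,-7.73) (9.12,5.08) (-5.06,7.71) (-6.29,-5.04)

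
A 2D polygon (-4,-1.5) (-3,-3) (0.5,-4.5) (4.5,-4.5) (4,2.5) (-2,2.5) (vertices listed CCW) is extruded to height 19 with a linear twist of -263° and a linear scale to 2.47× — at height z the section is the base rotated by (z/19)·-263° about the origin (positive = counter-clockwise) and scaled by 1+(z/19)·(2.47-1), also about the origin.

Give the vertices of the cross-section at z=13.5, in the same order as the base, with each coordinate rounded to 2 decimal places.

t = z/height = 13.5/19 = 0.710526
s = 1 + (scale-1)·z/height = 1 + (2.47-1)·13.5/19 = 2.044474
θ = twist·z/height = -263°·13.5/19 = -186.8684° = -3.261469 rad
cos θ = -0.992823, sin θ = 0.119590 (intermediates below are computed at full precision and shown rounded to 5 d.p.)
v1: (-4,-1.5) → rotate → (4.15068,1.01088) → ×s → (8.48595,2.06671) → (8.49,2.07)
v2: (-3,-3) → rotate → (3.33724,2.61970) → ×s → (6.82290,5.35591) → (6.82,5.36)
v3: (0.5,-4.5) → rotate → (0.04174,4.52750) → ×s → (0.08534,9.25635) → (0.09,9.26)
v4: (4.5,-4.5) → rotate → (-3.92955,5.00586) → ×s → (-8.03387,10.23435) → (-8.03,10.23)
v5: (4,2.5) → rotate → (-4.27027,-2.00370) → ×s → (-8.73045,-4.09651) → (-8.73,-4.10)
v6: (-2,2.5) → rotate → (1.68667,-2.72124) → ×s → (3.44836,-5.56350) → (3.45,-5.56)

Cross-section at z=13.5: (8.49,2.07) (6.82,5.36) (0.09,9.26) (-8.03,10.23) (-8.73,-4.10) (3.45,-5.56)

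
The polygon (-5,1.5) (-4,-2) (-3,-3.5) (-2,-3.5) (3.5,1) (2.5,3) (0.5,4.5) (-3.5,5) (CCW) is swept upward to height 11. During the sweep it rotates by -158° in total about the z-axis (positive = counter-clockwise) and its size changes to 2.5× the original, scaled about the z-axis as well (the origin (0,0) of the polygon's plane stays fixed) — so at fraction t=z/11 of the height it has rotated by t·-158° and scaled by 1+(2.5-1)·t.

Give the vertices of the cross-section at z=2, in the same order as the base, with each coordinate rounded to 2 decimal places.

t = z/height = 2/11 = 0.181818
s = 1 + (scale-1)·z/height = 1 + (2.5-1)·2/11 = 1.272727
θ = twist·z/height = -158°·2/11 = -28.7273° = -0.501385 rad
cos θ = 0.876917, sin θ = -0.480641 (intermediates below are computed at full precision and shown rounded to 5 d.p.)
v1: (-5,1.5) → rotate → (-3.66363,3.71858) → ×s → (-4.66280,4.73274) → (-4.66,4.73)
v2: (-4,-2) → rotate → (-4.46895,0.16873) → ×s → (-5.68776,0.21475) → (-5.69,0.21)
v3: (-3,-3.5) → rotate → (-4.31300,-1.62729) → ×s → (-5.48927,-2.07109) → (-5.49,-2.07)
v4: (-2,-3.5) → rotate → (-3.43608,-2.10793) → ×s → (-4.37319,-2.68282) → (-4.37,-2.68)
v5: (3.5,1) → rotate → (3.54985,-0.80533) → ×s → (4.51799,-1.02496) → (4.52,-1.02)
v6: (2.5,3) → rotate → (3.63422,1.42915) → ×s → (4.62537,1.81892) → (4.63,1.82)
v7: (0.5,4.5) → rotate → (2.60134,3.70581) → ×s → (3.31080,4.71648) → (3.31,4.72)
v8: (-3.5,5) → rotate → (-0.66601,6.06683) → ×s → (-0.84764,7.72142) → (-0.85,7.72)

Cross-section at z=2: (-4.66,4.73) (-5.69,0.21) (-5.49,-2.07) (-4.37,-2.68) (4.52,-1.02) (4.63,1.82) (3.31,4.72) (-0.85,7.72)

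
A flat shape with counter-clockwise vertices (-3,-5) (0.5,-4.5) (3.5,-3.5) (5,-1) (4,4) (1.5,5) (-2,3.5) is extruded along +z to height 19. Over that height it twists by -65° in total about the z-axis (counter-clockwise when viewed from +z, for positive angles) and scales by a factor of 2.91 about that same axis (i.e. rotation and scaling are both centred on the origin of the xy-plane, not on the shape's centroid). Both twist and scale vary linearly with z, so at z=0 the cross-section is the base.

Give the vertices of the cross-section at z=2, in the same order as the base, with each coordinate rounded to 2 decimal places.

t = z/height = 2/19 = 0.105263
s = 1 + (scale-1)·z/height = 1 + (2.91-1)·2/19 = 1.201053
θ = twist·z/height = -65°·2/19 = -6.8421° = -0.119417 rad
cos θ = 0.992878, sin θ = -0.119134 (intermediates below are computed at full precision and shown rounded to 5 d.p.)
v1: (-3,-5) → rotate → (-3.57430,-4.60699) → ×s → (-4.29293,-5.53324) → (-4.29,-5.53)
v2: (0.5,-4.5) → rotate → (-0.03966,-4.52752) → ×s → (-0.04764,-5.43779) → (-0.05,-5.44)
v3: (3.5,-3.5) → rotate → (3.05811,-3.89204) → ×s → (3.67295,-4.67455) → (3.67,-4.67)
v4: (5,-1) → rotate → (4.84526,-1.58855) → ×s → (5.81941,-1.90793) → (5.82,-1.91)
v5: (4,4) → rotate → (4.44805,3.49498) → ×s → (5.34234,4.19765) → (5.34,4.20)
v6: (1.5,5) → rotate → (2.08499,4.78569) → ×s → (2.50418,5.74787) → (2.50,5.75)
v7: (-2,3.5) → rotate → (-1.56879,3.71334) → ×s → (-1.88420,4.45992) → (-1.88,4.46)

Cross-section at z=2: (-4.29,-5.53) (-0.05,-5.44) (3.67,-4.67) (5.82,-1.91) (5.34,4.20) (2.50,5.75) (-1.88,4.46)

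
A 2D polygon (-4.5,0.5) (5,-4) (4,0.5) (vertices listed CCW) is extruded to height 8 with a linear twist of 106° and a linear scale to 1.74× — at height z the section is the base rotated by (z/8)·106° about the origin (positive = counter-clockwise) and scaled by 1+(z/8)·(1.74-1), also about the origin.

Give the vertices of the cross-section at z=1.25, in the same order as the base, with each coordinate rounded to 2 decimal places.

t = z/height = 1.25/8 = 0.15625
s = 1 + (scale-1)·z/height = 1 + (1.74-1)·1.25/8 = 1.115625
θ = twist·z/height = 106°·1.25/8 = 16.5625° = 0.289070 rad
cos θ = 0.958509, sin θ = 0.285061 (intermediates below are computed at full precision and shown rounded to 5 d.p.)
v1: (-4.5,0.5) → rotate → (-4.45582,-0.80352) → ×s → (-4.97103,-0.89643) → (-4.97,-0.90)
v2: (5,-4) → rotate → (5.93279,-2.40873) → ×s → (6.61877,-2.68724) → (6.62,-2.69)
v3: (4,0.5) → rotate → (3.69151,1.61950) → ×s → (4.11834,1.80675) → (4.12,1.81)

Cross-section at z=1.25: (-4.97,-0.90) (6.62,-2.69) (4.12,1.81)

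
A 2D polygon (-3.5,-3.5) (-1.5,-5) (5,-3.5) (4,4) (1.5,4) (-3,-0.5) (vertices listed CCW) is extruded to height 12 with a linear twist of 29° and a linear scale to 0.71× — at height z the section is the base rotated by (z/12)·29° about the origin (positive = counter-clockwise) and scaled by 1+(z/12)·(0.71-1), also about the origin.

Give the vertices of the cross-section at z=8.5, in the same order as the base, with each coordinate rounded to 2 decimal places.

t = z/height = 8.5/12 = 0.708333
s = 1 + (scale-1)·z/height = 1 + (0.71-1)·8.5/12 = 0.794583
θ = twist·z/height = 29°·8.5/12 = 20.5417° = 0.358520 rad
cos θ = 0.936417, sin θ = 0.350888 (intermediates below are computed at full precision and shown rounded to 5 d.p.)
v1: (-3.5,-3.5) → rotate → (-2.04935,-4.50557) → ×s → (-1.62838,-3.58005) → (-1.63,-3.58)
v2: (-1.5,-5) → rotate → (0.34982,-5.20842) → ×s → (0.27796,-4.13852) → (0.28,-4.14)
v3: (5,-3.5) → rotate → (5.91020,-1.52302) → ×s → (4.69614,-1.21016) → (4.70,-1.21)
v4: (4,4) → rotate → (2.34212,5.14922) → ×s → (1.86101,4.09149) → (1.86,4.09)
v5: (1.5,4) → rotate → (0.00107,4.27200) → ×s → (0.00085,3.39446) → (0.00,3.39)
v6: (-3,-0.5) → rotate → (-2.63381,-1.52087) → ×s → (-2.09278,-1.20846) → (-2.09,-1.21)

Cross-section at z=8.5: (-1.63,-3.58) (0.28,-4.14) (4.70,-1.21) (1.86,4.09) (0.00,3.39) (-2.09,-1.21)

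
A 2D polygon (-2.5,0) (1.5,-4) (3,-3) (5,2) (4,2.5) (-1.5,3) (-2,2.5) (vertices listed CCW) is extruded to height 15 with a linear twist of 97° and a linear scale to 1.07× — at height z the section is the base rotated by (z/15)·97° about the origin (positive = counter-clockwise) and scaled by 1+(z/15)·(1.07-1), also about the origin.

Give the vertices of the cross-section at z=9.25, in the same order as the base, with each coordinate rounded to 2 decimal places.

t = z/height = 9.25/15 = 0.616667
s = 1 + (scale-1)·z/height = 1 + (1.07-1)·9.25/15 = 1.043167
θ = twist·z/height = 97°·9.25/15 = 59.8167° = 1.043998 rad
cos θ = 0.502769, sin θ = 0.864421 (intermediates below are computed at full precision and shown rounded to 5 d.p.)
v1: (-2.5,0) → rotate → (-1.25692,-2.16105) → ×s → (-1.31118,-2.25434) → (-1.31,-2.25)
v2: (1.5,-4) → rotate → (4.21184,-0.71444) → ×s → (4.39365,-0.74528) → (4.39,-0.75)
v3: (3,-3) → rotate → (4.10157,1.08496) → ×s → (4.27862,1.13179) → (4.28,1.13)
v4: (5,2) → rotate → (0.78500,5.32764) → ×s → (0.81889,5.55762) → (0.82,5.56)
v5: (4,2.5) → rotate → (-0.14998,4.71461) → ×s → (-0.15645,4.91812) → (-0.16,4.92)
v6: (-1.5,3) → rotate → (-3.34742,0.21167) → ×s → (-3.49191,0.22081) → (-3.49,0.22)
v7: (-2,2.5) → rotate → (-3.16659,-0.47192) → ×s → (-3.30328,-0.49229) → (-3.30,-0.49)

Cross-section at z=9.25: (-1.31,-2.25) (4.39,-0.75) (4.28,1.13) (0.82,5.56) (-0.16,4.92) (-3.49,0.22) (-3.30,-0.49)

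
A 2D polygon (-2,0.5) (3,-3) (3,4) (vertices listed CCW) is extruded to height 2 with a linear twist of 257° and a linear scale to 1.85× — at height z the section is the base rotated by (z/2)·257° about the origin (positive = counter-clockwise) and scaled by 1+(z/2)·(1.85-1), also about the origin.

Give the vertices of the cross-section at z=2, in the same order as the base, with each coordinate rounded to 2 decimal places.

Cross-section at z=2: (1.73,3.40) (-6.66,-4.16) (5.96,-7.07)

t = z/height = 2/2 = 1
s = 1 + (scale-1)·z/height = 1 + (1.85-1)·2/2 = 1.850000
θ = twist·z/height = 257°·2/2 = 257.0000° = 4.485496 rad
cos θ = -0.224951, sin θ = -0.974370 (intermediates below are computed at full precision and shown rounded to 5 d.p.)
v1: (-2,0.5) → rotate → (0.93709,1.83626) → ×s → (1.73361,3.39709) → (1.73,3.40)
v2: (3,-3) → rotate → (-3.59796,-2.24826) → ×s → (-6.65623,-4.15928) → (-6.66,-4.16)
v3: (3,4) → rotate → (3.22263,-3.82291) → ×s → (5.96186,-7.07239) → (5.96,-7.07)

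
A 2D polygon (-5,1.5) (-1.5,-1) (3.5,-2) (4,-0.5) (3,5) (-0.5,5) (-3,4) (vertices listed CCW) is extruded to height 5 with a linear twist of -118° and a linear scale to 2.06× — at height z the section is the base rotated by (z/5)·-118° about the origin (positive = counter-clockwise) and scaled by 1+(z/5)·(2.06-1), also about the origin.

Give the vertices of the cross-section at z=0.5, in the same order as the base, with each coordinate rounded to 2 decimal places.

Cross-section at z=0.5: (-5.07,2.75) (-1.85,-0.74) (3.34,-2.96) (4.22,-1.45) (4.38,4.73) (0.59,5.53) (-2.34,5.01)

t = z/height = 0.5/5 = 0.1
s = 1 + (scale-1)·z/height = 1 + (2.06-1)·0.5/5 = 1.106000
θ = twist·z/height = -118°·0.5/5 = -11.8000° = -0.205949 rad
cos θ = 0.978867, sin θ = -0.204496 (intermediates below are computed at full precision and shown rounded to 5 d.p.)
v1: (-5,1.5) → rotate → (-4.58759,2.49078) → ×s → (-5.07388,2.75480) → (-5.07,2.75)
v2: (-1.5,-1) → rotate → (-1.67280,-0.67212) → ×s → (-1.85011,-0.74337) → (-1.85,-0.74)
v3: (3.5,-2) → rotate → (3.01704,-2.67347) → ×s → (3.33685,-2.95686) → (3.34,-2.96)
v4: (4,-0.5) → rotate → (3.81322,-1.30742) → ×s → (4.21742,-1.44600) → (4.22,-1.45)
v5: (3,5) → rotate → (3.95908,4.28085) → ×s → (4.37875,4.73462) → (4.38,4.73)
v6: (-0.5,5) → rotate → (0.53305,4.99658) → ×s → (0.58955,5.52622) → (0.59,5.53)
v7: (-3,4) → rotate → (-2.11862,4.52896) → ×s → (-2.34319,5.00903) → (-2.34,5.01)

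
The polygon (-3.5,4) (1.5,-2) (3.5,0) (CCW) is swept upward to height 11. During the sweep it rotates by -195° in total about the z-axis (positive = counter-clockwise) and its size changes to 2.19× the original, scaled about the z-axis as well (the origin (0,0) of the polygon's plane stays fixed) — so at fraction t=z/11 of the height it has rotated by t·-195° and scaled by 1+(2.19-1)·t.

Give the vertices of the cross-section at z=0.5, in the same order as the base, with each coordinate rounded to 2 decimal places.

t = z/height = 0.5/11 = 0.0454545
s = 1 + (scale-1)·z/height = 1 + (2.19-1)·0.5/11 = 1.054091
θ = twist·z/height = -195°·0.5/11 = -8.8636° = -0.154700 rad
cos θ = 0.988058, sin θ = -0.154083 (intermediates below are computed at full precision and shown rounded to 5 d.p.)
v1: (-3.5,4) → rotate → (-2.84187,4.49152) → ×s → (-2.99559,4.73447) → (-3.00,4.73)
v2: (1.5,-2) → rotate → (1.17392,-2.20724) → ×s → (1.23742,-2.32663) → (1.24,-2.33)
v3: (3.5,0) → rotate → (3.45820,-0.53929) → ×s → (3.64526,-0.56846) → (3.65,-0.57)

Cross-section at z=0.5: (-3.00,4.73) (1.24,-2.33) (3.65,-0.57)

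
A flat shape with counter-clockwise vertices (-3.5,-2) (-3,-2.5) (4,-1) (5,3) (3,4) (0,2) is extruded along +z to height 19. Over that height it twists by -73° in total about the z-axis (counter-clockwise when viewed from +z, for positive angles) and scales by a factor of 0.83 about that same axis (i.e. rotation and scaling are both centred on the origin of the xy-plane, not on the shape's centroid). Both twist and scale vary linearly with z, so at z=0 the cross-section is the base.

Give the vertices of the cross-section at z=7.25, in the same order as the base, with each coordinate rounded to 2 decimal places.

Cross-section at z=7.25: (-3.77,-0.12) (-3.57,-0.76) (2.87,-2.57) (5.44,0.30) (4.23,2.00) (0.87,1.65)

t = z/height = 7.25/19 = 0.381579
s = 1 + (scale-1)·z/height = 1 + (0.83-1)·7.25/19 = 0.935132
θ = twist·z/height = -73°·7.25/19 = -27.8553° = -0.486166 rad
cos θ = 0.884131, sin θ = -0.467240 (intermediates below are computed at full precision and shown rounded to 5 d.p.)
v1: (-3.5,-2) → rotate → (-4.02894,-0.13292) → ×s → (-3.76759,-0.12430) → (-3.77,-0.12)
v2: (-3,-2.5) → rotate → (-3.82049,-0.80861) → ×s → (-3.57266,-0.75615) → (-3.57,-0.76)
v3: (4,-1) → rotate → (3.06928,-2.75309) → ×s → (2.87018,-2.57450) → (2.87,-2.57)
v4: (5,3) → rotate → (5.82237,0.31619) → ×s → (5.44468,0.29568) → (5.44,0.30)
v5: (3,4) → rotate → (4.52135,2.13480) → ×s → (4.22806,1.99632) → (4.23,2.00)
v6: (0,2) → rotate → (0.93448,1.76826) → ×s → (0.87386,1.65356) → (0.87,1.65)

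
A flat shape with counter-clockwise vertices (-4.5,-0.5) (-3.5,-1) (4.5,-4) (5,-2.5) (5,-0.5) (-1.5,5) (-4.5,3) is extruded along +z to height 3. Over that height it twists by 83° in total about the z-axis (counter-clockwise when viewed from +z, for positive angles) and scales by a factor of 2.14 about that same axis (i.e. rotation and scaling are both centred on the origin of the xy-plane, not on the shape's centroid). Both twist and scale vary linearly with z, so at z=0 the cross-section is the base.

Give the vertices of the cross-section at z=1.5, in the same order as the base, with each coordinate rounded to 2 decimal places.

Cross-section at z=1.5: (-4.77,-5.27) (-3.08,-4.82) (9.45,-0.02) (8.48,2.26) (6.40,4.61) (-6.97,4.32) (-8.41,-1.15)

t = z/height = 1.5/3 = 0.5
s = 1 + (scale-1)·z/height = 1 + (2.14-1)·1.5/3 = 1.570000
θ = twist·z/height = 83°·1.5/3 = 41.5000° = 0.724312 rad
cos θ = 0.748956, sin θ = 0.662620 (intermediates below are computed at full precision and shown rounded to 5 d.p.)
v1: (-4.5,-0.5) → rotate → (-3.03899,-3.35627) → ×s → (-4.77122,-5.26934) → (-4.77,-5.27)
v2: (-3.5,-1) → rotate → (-1.95872,-3.06813) → ×s → (-3.07520,-4.81696) → (-3.08,-4.82)
v3: (4.5,-4) → rotate → (6.02078,-0.01403) → ×s → (9.45263,-0.02203) → (9.45,-0.02)
v4: (5,-2.5) → rotate → (5.40133,1.44071) → ×s → (8.48009,2.26192) → (8.48,2.26)
v5: (5,-0.5) → rotate → (4.07609,2.93862) → ×s → (6.39946,4.61364) → (6.40,4.61)
v6: (-1.5,5) → rotate → (-4.43653,2.75085) → ×s → (-6.96536,4.31883) → (-6.97,4.32)
v7: (-4.5,3) → rotate → (-5.35816,-0.73492) → ×s → (-8.41231,-1.15383) → (-8.41,-1.15)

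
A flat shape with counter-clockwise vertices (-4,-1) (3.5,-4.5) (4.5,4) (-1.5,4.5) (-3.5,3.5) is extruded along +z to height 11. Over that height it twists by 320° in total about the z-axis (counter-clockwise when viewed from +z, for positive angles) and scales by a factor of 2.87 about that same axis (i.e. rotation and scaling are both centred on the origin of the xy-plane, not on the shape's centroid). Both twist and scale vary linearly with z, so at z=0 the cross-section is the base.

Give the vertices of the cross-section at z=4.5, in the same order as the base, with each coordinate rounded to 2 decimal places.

t = z/height = 4.5/11 = 0.409091
s = 1 + (scale-1)·z/height = 1 + (2.87-1)·4.5/11 = 1.765000
θ = twist·z/height = 320°·4.5/11 = 130.9091° = 2.284795 rad
cos θ = -0.654861, sin θ = 0.755750 (intermediates below are computed at full precision and shown rounded to 5 d.p.)
v1: (-4,-1) → rotate → (3.37519,-2.36814) → ×s → (5.95721,-4.17976) → (5.96,-4.18)
v2: (3.5,-4.5) → rotate → (1.10886,5.59200) → ×s → (1.95714,9.86987) → (1.96,9.87)
v3: (4.5,4) → rotate → (-5.96987,0.78143) → ×s → (-10.53682,1.37922) → (-10.54,1.38)
v4: (-1.5,4.5) → rotate → (-2.41858,-4.08050) → ×s → (-4.26880,-7.20208) → (-4.27,-7.20)
v5: (-3.5,3.5) → rotate → (-0.35311,-4.93714) → ×s → (-0.62324,-8.71405) → (-0.62,-8.71)

Cross-section at z=4.5: (5.96,-4.18) (1.96,9.87) (-10.54,1.38) (-4.27,-7.20) (-0.62,-8.71)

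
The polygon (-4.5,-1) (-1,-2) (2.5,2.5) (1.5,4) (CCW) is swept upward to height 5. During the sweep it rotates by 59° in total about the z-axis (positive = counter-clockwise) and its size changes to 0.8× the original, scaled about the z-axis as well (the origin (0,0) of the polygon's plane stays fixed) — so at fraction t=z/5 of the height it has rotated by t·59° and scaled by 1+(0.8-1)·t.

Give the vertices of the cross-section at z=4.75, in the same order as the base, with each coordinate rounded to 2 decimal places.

t = z/height = 4.75/5 = 0.95
s = 1 + (scale-1)·z/height = 1 + (0.8-1)·4.75/5 = 0.810000
θ = twist·z/height = 59°·4.75/5 = 56.0500° = 0.978257 rad
cos θ = 0.558469, sin θ = 0.829525 (intermediates below are computed at full precision and shown rounded to 5 d.p.)
v1: (-4.5,-1) → rotate → (-1.68359,-4.29133) → ×s → (-1.36370,-3.47598) → (-1.36,-3.48)
v2: (-1,-2) → rotate → (1.10058,-1.94646) → ×s → (0.89147,-1.57664) → (0.89,-1.58)
v3: (2.5,2.5) → rotate → (-0.67764,3.46999) → ×s → (-0.54889,2.81069) → (-0.55,2.81)
v4: (1.5,4) → rotate → (-2.48040,3.47816) → ×s → (-2.00912,2.81731) → (-2.01,2.82)

Cross-section at z=4.75: (-1.36,-3.48) (0.89,-1.58) (-0.55,2.81) (-2.01,2.82)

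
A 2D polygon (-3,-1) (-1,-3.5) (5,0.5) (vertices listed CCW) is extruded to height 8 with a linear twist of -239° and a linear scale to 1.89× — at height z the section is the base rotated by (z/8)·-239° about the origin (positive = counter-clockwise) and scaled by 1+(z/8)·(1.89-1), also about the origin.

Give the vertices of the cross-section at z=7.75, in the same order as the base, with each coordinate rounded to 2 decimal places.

t = z/height = 7.75/8 = 0.96875
s = 1 + (scale-1)·z/height = 1 + (1.89-1)·7.75/8 = 1.862188
θ = twist·z/height = -239°·7.75/8 = -231.5313° = -4.040983 rad
cos θ = -0.622088, sin θ = 0.782948 (intermediates below are computed at full precision and shown rounded to 5 d.p.)
v1: (-3,-1) → rotate → (2.64921,-1.72676) → ×s → (4.93333,-3.21554) → (4.93,-3.22)
v2: (-1,-3.5) → rotate → (3.36240,1.39436) → ×s → (6.26143,2.59656) → (6.26,2.60)
v3: (5,0.5) → rotate → (-3.50191,3.60369) → ×s → (-6.52122,6.71075) → (-6.52,6.71)

Cross-section at z=7.75: (4.93,-3.22) (6.26,2.60) (-6.52,6.71)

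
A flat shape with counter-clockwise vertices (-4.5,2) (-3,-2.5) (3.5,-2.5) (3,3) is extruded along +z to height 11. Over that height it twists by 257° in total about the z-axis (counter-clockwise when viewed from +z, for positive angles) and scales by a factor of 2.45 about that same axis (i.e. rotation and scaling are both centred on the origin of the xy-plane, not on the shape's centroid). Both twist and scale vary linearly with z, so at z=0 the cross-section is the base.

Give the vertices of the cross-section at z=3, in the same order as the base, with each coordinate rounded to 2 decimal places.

Cross-section at z=3: (-4.76,-4.95) (1.85,-5.12) (4.94,3.40) (-2.51,5.36)

t = z/height = 3/11 = 0.272727
s = 1 + (scale-1)·z/height = 1 + (2.45-1)·3/11 = 1.395455
θ = twist·z/height = 257°·3/11 = 70.0909° = 1.223317 rad
cos θ = 0.340529, sin θ = 0.940234 (intermediates below are computed at full precision and shown rounded to 5 d.p.)
v1: (-4.5,2) → rotate → (-3.41285,-3.55000) → ×s → (-4.76247,-4.95386) → (-4.76,-4.95)
v2: (-3,-2.5) → rotate → (1.32900,-3.67202) → ×s → (1.85456,-5.12414) → (1.85,-5.12)
v3: (3.5,-2.5) → rotate → (3.54244,2.43950) → ×s → (4.94331,3.40421) → (4.94,3.40)
v4: (3,3) → rotate → (-1.79912,3.84229) → ×s → (-2.51058,5.36174) → (-2.51,5.36)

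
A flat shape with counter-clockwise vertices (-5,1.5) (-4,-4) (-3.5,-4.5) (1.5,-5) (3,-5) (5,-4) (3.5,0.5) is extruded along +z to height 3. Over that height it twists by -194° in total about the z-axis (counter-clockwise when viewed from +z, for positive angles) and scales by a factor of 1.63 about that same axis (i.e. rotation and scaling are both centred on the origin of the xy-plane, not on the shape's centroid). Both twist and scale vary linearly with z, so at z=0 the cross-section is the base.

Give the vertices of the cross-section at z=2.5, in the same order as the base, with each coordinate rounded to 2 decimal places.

t = z/height = 2.5/3 = 0.833333
s = 1 + (scale-1)·z/height = 1 + (1.63-1)·2.5/3 = 1.525000
θ = twist·z/height = -194°·2.5/3 = -161.6667° = -2.821616 rad
cos θ = -0.949243, sin θ = -0.314545 (intermediates below are computed at full precision and shown rounded to 5 d.p.)
v1: (-5,1.5) → rotate → (5.21803,0.14886) → ×s → (7.95750,0.22701) → (7.96,0.23)
v2: (-4,-4) → rotate → (2.53879,5.05515) → ×s → (3.87166,7.70910) → (3.87,7.71)
v3: (-3.5,-4.5) → rotate → (1.90690,5.37250) → ×s → (2.90802,8.19306) → (2.91,8.19)
v4: (1.5,-5) → rotate → (-2.99659,4.27440) → ×s → (-4.56980,6.51845) → (-4.57,6.52)
v5: (3,-5) → rotate → (-4.42045,3.80258) → ×s → (-6.74119,5.79893) → (-6.74,5.80)
v6: (5,-4) → rotate → (-6.00439,2.22425) → ×s → (-9.15670,3.39198) → (-9.16,3.39)
v7: (3.5,0.5) → rotate → (-3.16508,-1.57553) → ×s → (-4.82674,-2.40268) → (-4.83,-2.40)

Cross-section at z=2.5: (7.96,0.23) (3.87,7.71) (2.91,8.19) (-4.57,6.52) (-6.74,5.80) (-9.16,3.39) (-4.83,-2.40)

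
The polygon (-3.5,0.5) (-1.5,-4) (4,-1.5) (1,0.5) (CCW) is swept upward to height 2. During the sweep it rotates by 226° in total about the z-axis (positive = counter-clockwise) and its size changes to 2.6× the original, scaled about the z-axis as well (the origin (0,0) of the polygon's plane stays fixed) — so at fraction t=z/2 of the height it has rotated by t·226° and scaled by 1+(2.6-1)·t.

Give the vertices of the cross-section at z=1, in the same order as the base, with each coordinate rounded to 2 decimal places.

Cross-section at z=1: (1.63,-6.15) (7.68,0.33) (-0.33,7.68) (-1.53,1.31)

t = z/height = 1/2 = 0.5
s = 1 + (scale-1)·z/height = 1 + (2.6-1)·1/2 = 1.800000
θ = twist·z/height = 226°·1/2 = 113.0000° = 1.972222 rad
cos θ = -0.390731, sin θ = 0.920505 (intermediates below are computed at full precision and shown rounded to 5 d.p.)
v1: (-3.5,0.5) → rotate → (0.90731,-3.41713) → ×s → (1.63315,-6.15084) → (1.63,-6.15)
v2: (-1.5,-4) → rotate → (4.26812,0.18217) → ×s → (7.68261,0.32790) → (7.68,0.33)
v3: (4,-1.5) → rotate → (-0.18217,4.26812) → ×s → (-0.32790,7.68261) → (-0.33,7.68)
v4: (1,0.5) → rotate → (-0.85098,0.72514) → ×s → (-1.53177,1.30525) → (-1.53,1.31)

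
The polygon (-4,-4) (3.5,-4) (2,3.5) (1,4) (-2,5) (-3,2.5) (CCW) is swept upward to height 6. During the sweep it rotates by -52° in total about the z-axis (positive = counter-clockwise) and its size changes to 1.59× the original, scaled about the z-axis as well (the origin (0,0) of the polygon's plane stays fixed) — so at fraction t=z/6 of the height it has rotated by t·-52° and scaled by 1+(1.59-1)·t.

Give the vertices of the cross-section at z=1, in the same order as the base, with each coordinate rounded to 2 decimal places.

t = z/height = 1/6 = 0.166667
s = 1 + (scale-1)·z/height = 1 + (1.59-1)·1/6 = 1.098333
θ = twist·z/height = -52°·1/6 = -8.6667° = -0.151262 rad
cos θ = 0.988582, sin θ = -0.150686 (intermediates below are computed at full precision and shown rounded to 5 d.p.)
v1: (-4,-4) → rotate → (-4.55707,-3.35158) → ×s → (-5.00518,-3.68116) → (-5.01,-3.68)
v2: (3.5,-4) → rotate → (2.85729,-4.48173) → ×s → (3.13826,-4.92243) → (3.14,-4.92)
v3: (2,3.5) → rotate → (2.50456,3.15866) → ×s → (2.75085,3.46927) → (2.75,3.47)
v4: (1,4) → rotate → (1.59132,3.80364) → ×s → (1.74780,4.17767) → (1.75,4.18)
v5: (-2,5) → rotate → (-1.22373,5.24428) → ×s → (-1.34407,5.75997) → (-1.34,5.76)
v6: (-3,2.5) → rotate → (-2.58903,2.92351) → ×s → (-2.84362,3.21099) → (-2.84,3.21)

Cross-section at z=1: (-5.01,-3.68) (3.14,-4.92) (2.75,3.47) (1.75,4.18) (-1.34,5.76) (-2.84,3.21)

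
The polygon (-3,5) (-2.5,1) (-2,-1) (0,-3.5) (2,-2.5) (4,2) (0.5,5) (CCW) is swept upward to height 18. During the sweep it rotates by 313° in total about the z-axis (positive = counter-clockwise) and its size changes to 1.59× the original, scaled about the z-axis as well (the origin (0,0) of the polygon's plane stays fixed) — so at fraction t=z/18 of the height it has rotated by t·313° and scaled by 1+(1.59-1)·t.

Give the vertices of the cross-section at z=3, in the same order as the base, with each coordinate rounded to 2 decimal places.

Cross-section at z=3: (-6.36,0.77) (-2.55,-1.49) (-0.48,-2.41) (3.04,-2.36) (3.52,0.05) (0.96,4.82) (-4.00,3.80)

t = z/height = 3/18 = 0.166667
s = 1 + (scale-1)·z/height = 1 + (1.59-1)·3/18 = 1.098333
θ = twist·z/height = 313°·3/18 = 52.1667° = 0.910480 rad
cos θ = 0.613367, sin θ = 0.789798 (intermediates below are computed at full precision and shown rounded to 5 d.p.)
v1: (-3,5) → rotate → (-5.78909,0.69744) → ×s → (-6.35835,0.76602) → (-6.36,0.77)
v2: (-2.5,1) → rotate → (-2.32321,-1.36113) → ×s → (-2.55166,-1.49497) → (-2.55,-1.49)
v3: (-2,-1) → rotate → (-0.43693,-2.19296) → ×s → (-0.47990,-2.40860) → (-0.48,-2.41)
v4: (0,-3.5) → rotate → (2.76429,-2.14678) → ×s → (3.03612,-2.35788) → (3.04,-2.36)
v5: (2,-2.5) → rotate → (3.20123,0.04618) → ×s → (3.51602,0.05072) → (3.52,0.05)
v6: (4,2) → rotate → (0.87387,4.38593) → ×s → (0.95980,4.81721) → (0.96,4.82)
v7: (0.5,5) → rotate → (-3.64231,3.46173) → ×s → (-4.00047,3.80214) → (-4.00,3.80)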